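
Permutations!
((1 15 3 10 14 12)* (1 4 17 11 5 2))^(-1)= (1 2 5 11 17 4 12 14 10 3 15)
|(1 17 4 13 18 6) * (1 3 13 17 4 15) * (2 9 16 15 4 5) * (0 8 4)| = |(0 8 4 17)(1 5 2 9 16 15)(3 13 18 6)| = 12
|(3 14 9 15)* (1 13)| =4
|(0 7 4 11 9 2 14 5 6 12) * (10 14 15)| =|(0 7 4 11 9 2 15 10 14 5 6 12)| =12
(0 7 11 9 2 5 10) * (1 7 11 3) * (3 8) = (0 11 9 2 5 10)(1 7 8 3) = [11, 7, 5, 1, 4, 10, 6, 8, 3, 2, 0, 9]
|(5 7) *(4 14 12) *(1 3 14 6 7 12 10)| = |(1 3 14 10)(4 6 7 5 12)| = 20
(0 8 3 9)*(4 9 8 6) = (0 6 4 9)(3 8) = [6, 1, 2, 8, 9, 5, 4, 7, 3, 0]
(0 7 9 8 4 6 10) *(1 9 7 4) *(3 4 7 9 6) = [7, 6, 2, 4, 3, 5, 10, 9, 1, 8, 0] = (0 7 9 8 1 6 10)(3 4)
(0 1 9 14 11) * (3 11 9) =[1, 3, 2, 11, 4, 5, 6, 7, 8, 14, 10, 0, 12, 13, 9] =(0 1 3 11)(9 14)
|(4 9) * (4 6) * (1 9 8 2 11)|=|(1 9 6 4 8 2 11)|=7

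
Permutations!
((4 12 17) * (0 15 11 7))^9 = ((0 15 11 7)(4 12 17))^9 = (17)(0 15 11 7)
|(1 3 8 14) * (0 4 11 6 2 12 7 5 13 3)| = |(0 4 11 6 2 12 7 5 13 3 8 14 1)| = 13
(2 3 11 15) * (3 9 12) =(2 9 12 3 11 15) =[0, 1, 9, 11, 4, 5, 6, 7, 8, 12, 10, 15, 3, 13, 14, 2]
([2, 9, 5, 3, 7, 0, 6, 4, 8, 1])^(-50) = (9)(0 2 5)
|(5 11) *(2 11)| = 3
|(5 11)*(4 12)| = 2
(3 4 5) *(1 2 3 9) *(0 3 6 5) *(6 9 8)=[3, 2, 9, 4, 0, 8, 5, 7, 6, 1]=(0 3 4)(1 2 9)(5 8 6)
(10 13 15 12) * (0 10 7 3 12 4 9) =(0 10 13 15 4 9)(3 12 7) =[10, 1, 2, 12, 9, 5, 6, 3, 8, 0, 13, 11, 7, 15, 14, 4]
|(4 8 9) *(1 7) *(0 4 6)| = 10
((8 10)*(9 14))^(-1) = (8 10)(9 14)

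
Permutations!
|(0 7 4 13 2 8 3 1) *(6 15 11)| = |(0 7 4 13 2 8 3 1)(6 15 11)| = 24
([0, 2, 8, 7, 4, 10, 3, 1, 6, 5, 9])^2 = [0, 8, 6, 1, 4, 9, 7, 2, 3, 10, 5]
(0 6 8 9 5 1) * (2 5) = (0 6 8 9 2 5 1) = [6, 0, 5, 3, 4, 1, 8, 7, 9, 2]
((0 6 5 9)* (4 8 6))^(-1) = ((0 4 8 6 5 9))^(-1) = (0 9 5 6 8 4)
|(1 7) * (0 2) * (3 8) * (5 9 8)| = 4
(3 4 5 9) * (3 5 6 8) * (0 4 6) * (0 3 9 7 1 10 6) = [4, 10, 2, 0, 3, 7, 8, 1, 9, 5, 6] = (0 4 3)(1 10 6 8 9 5 7)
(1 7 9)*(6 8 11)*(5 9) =(1 7 5 9)(6 8 11) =[0, 7, 2, 3, 4, 9, 8, 5, 11, 1, 10, 6]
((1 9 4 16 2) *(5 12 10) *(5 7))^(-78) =((1 9 4 16 2)(5 12 10 7))^(-78) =(1 4 2 9 16)(5 10)(7 12)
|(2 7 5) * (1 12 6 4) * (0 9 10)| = 12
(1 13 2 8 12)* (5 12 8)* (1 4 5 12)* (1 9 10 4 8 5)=(1 13 2 12 8 5 9 10 4)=[0, 13, 12, 3, 1, 9, 6, 7, 5, 10, 4, 11, 8, 2]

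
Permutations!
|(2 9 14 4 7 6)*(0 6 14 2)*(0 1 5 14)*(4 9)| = 9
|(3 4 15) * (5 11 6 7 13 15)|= |(3 4 5 11 6 7 13 15)|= 8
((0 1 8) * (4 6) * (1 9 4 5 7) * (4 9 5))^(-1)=((9)(0 5 7 1 8)(4 6))^(-1)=(9)(0 8 1 7 5)(4 6)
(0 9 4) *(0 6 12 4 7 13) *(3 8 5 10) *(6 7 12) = (0 9 12 4 7 13)(3 8 5 10) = [9, 1, 2, 8, 7, 10, 6, 13, 5, 12, 3, 11, 4, 0]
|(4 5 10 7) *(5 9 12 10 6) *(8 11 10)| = |(4 9 12 8 11 10 7)(5 6)| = 14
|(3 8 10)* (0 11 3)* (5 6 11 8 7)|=15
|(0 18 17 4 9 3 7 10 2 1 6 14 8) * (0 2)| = |(0 18 17 4 9 3 7 10)(1 6 14 8 2)| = 40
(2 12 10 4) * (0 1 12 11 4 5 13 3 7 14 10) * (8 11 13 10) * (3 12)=[1, 3, 13, 7, 2, 10, 6, 14, 11, 9, 5, 4, 0, 12, 8]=(0 1 3 7 14 8 11 4 2 13 12)(5 10)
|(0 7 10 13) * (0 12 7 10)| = 5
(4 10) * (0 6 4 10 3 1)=[6, 0, 2, 1, 3, 5, 4, 7, 8, 9, 10]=(10)(0 6 4 3 1)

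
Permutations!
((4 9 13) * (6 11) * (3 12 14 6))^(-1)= (3 11 6 14 12)(4 13 9)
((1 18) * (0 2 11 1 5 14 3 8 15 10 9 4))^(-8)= (0 5 10 11 3 4 18 15 2 14 9 1 8)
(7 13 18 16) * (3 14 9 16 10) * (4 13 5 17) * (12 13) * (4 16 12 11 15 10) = [0, 1, 2, 14, 11, 17, 6, 5, 8, 12, 3, 15, 13, 18, 9, 10, 7, 16, 4] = (3 14 9 12 13 18 4 11 15 10)(5 17 16 7)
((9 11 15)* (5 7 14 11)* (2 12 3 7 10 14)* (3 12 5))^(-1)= (2 7 3 9 15 11 14 10 5)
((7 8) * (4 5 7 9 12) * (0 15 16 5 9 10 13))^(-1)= ((0 15 16 5 7 8 10 13)(4 9 12))^(-1)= (0 13 10 8 7 5 16 15)(4 12 9)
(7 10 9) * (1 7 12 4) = (1 7 10 9 12 4) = [0, 7, 2, 3, 1, 5, 6, 10, 8, 12, 9, 11, 4]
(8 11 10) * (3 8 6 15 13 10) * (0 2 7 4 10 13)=(0 2 7 4 10 6 15)(3 8 11)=[2, 1, 7, 8, 10, 5, 15, 4, 11, 9, 6, 3, 12, 13, 14, 0]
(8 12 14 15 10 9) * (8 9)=(8 12 14 15 10)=[0, 1, 2, 3, 4, 5, 6, 7, 12, 9, 8, 11, 14, 13, 15, 10]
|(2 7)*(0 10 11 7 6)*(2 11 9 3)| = 6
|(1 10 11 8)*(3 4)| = 4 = |(1 10 11 8)(3 4)|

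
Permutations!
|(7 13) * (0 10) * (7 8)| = 6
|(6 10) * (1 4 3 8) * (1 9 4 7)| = |(1 7)(3 8 9 4)(6 10)| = 4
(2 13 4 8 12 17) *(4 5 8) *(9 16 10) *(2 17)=[0, 1, 13, 3, 4, 8, 6, 7, 12, 16, 9, 11, 2, 5, 14, 15, 10, 17]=(17)(2 13 5 8 12)(9 16 10)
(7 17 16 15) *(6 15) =(6 15 7 17 16) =[0, 1, 2, 3, 4, 5, 15, 17, 8, 9, 10, 11, 12, 13, 14, 7, 6, 16]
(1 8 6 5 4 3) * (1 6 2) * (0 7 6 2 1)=(0 7 6 5 4 3 2)(1 8)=[7, 8, 0, 2, 3, 4, 5, 6, 1]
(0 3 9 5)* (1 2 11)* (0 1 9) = (0 3)(1 2 11 9 5) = [3, 2, 11, 0, 4, 1, 6, 7, 8, 5, 10, 9]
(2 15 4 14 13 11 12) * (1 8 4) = [0, 8, 15, 3, 14, 5, 6, 7, 4, 9, 10, 12, 2, 11, 13, 1] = (1 8 4 14 13 11 12 2 15)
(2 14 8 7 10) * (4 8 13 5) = (2 14 13 5 4 8 7 10) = [0, 1, 14, 3, 8, 4, 6, 10, 7, 9, 2, 11, 12, 5, 13]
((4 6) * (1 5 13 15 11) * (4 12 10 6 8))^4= (1 11 15 13 5)(6 12 10)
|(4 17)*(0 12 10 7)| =4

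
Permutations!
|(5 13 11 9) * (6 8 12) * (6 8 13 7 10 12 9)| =|(5 7 10 12 8 9)(6 13 11)| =6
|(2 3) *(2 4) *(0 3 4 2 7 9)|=6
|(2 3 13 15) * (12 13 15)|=|(2 3 15)(12 13)|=6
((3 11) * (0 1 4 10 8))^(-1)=((0 1 4 10 8)(3 11))^(-1)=(0 8 10 4 1)(3 11)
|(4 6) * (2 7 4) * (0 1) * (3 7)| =10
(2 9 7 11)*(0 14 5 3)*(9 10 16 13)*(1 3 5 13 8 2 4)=(0 14 13 9 7 11 4 1 3)(2 10 16 8)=[14, 3, 10, 0, 1, 5, 6, 11, 2, 7, 16, 4, 12, 9, 13, 15, 8]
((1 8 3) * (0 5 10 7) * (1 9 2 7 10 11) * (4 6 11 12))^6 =((0 5 12 4 6 11 1 8 3 9 2 7))^6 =(0 1)(2 6)(3 12)(4 9)(5 8)(7 11)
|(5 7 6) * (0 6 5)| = |(0 6)(5 7)| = 2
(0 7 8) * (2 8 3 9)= [7, 1, 8, 9, 4, 5, 6, 3, 0, 2]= (0 7 3 9 2 8)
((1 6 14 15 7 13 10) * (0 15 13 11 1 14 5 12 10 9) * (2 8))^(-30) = ((0 15 7 11 1 6 5 12 10 14 13 9)(2 8))^(-30) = (0 5)(1 13)(6 9)(7 10)(11 14)(12 15)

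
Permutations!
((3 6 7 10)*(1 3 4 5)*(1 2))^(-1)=(1 2 5 4 10 7 6 3)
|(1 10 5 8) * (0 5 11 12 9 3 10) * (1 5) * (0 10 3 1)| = |(1 10 11 12 9)(5 8)| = 10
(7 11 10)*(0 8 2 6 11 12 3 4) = (0 8 2 6 11 10 7 12 3 4) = [8, 1, 6, 4, 0, 5, 11, 12, 2, 9, 7, 10, 3]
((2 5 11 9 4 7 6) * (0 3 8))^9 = (2 11 4 6 5 9 7)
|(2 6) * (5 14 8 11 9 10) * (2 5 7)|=|(2 6 5 14 8 11 9 10 7)|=9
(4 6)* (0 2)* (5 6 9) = (0 2)(4 9 5 6) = [2, 1, 0, 3, 9, 6, 4, 7, 8, 5]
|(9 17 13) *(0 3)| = 6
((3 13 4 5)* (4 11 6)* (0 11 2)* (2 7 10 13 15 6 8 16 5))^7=(0 6 5 11 4 3 8 2 15 16)(7 10 13)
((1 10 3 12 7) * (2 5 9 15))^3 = (1 12 10 7 3)(2 15 9 5)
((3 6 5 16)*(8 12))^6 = (3 5)(6 16)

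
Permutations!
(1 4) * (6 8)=(1 4)(6 8)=[0, 4, 2, 3, 1, 5, 8, 7, 6]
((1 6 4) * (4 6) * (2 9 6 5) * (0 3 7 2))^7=(9)(1 4)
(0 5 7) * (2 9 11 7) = (0 5 2 9 11 7) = [5, 1, 9, 3, 4, 2, 6, 0, 8, 11, 10, 7]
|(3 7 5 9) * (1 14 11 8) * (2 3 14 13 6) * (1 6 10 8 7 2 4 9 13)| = 10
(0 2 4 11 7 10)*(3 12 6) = (0 2 4 11 7 10)(3 12 6) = [2, 1, 4, 12, 11, 5, 3, 10, 8, 9, 0, 7, 6]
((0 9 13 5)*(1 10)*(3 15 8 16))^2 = ((0 9 13 5)(1 10)(3 15 8 16))^2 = (0 13)(3 8)(5 9)(15 16)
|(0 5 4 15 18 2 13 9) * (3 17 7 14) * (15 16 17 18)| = |(0 5 4 16 17 7 14 3 18 2 13 9)| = 12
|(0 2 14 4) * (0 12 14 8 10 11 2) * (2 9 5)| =6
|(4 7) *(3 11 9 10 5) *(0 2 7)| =20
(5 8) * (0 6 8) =[6, 1, 2, 3, 4, 0, 8, 7, 5] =(0 6 8 5)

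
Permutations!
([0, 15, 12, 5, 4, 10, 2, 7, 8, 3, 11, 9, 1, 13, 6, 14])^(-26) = [0, 2, 14, 9, 4, 3, 15, 7, 8, 11, 5, 10, 6, 13, 1, 12]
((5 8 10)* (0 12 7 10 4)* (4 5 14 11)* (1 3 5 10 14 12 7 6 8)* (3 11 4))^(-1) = (0 4 14 7)(1 5 3 11)(6 12 10 8)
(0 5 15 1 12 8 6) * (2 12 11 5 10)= (0 10 2 12 8 6)(1 11 5 15)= [10, 11, 12, 3, 4, 15, 0, 7, 6, 9, 2, 5, 8, 13, 14, 1]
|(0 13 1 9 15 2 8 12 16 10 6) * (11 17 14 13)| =|(0 11 17 14 13 1 9 15 2 8 12 16 10 6)| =14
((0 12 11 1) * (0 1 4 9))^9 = (0 9 4 11 12)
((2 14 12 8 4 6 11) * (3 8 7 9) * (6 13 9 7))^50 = (14)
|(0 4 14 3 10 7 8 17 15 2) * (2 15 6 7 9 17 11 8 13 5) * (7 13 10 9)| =10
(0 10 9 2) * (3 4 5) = [10, 1, 0, 4, 5, 3, 6, 7, 8, 2, 9] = (0 10 9 2)(3 4 5)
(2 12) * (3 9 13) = (2 12)(3 9 13) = [0, 1, 12, 9, 4, 5, 6, 7, 8, 13, 10, 11, 2, 3]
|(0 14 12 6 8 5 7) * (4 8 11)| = |(0 14 12 6 11 4 8 5 7)| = 9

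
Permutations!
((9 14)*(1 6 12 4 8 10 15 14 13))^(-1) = ((1 6 12 4 8 10 15 14 9 13))^(-1) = (1 13 9 14 15 10 8 4 12 6)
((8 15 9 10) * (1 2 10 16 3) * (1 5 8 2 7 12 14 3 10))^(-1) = (1 2 10 16 9 15 8 5 3 14 12 7)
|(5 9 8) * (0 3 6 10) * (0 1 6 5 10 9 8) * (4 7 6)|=|(0 3 5 8 10 1 4 7 6 9)|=10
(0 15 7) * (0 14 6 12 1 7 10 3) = (0 15 10 3)(1 7 14 6 12) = [15, 7, 2, 0, 4, 5, 12, 14, 8, 9, 3, 11, 1, 13, 6, 10]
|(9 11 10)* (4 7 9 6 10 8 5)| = 6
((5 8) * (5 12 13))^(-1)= (5 13 12 8)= ((5 8 12 13))^(-1)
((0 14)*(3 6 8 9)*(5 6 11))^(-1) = (0 14)(3 9 8 6 5 11)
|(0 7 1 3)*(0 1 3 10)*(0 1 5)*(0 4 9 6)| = |(0 7 3 5 4 9 6)(1 10)| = 14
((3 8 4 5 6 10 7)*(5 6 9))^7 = ((3 8 4 6 10 7)(5 9))^7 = (3 8 4 6 10 7)(5 9)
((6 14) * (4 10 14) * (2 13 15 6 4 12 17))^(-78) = (17)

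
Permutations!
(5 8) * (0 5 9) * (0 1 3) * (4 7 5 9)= (0 9 1 3)(4 7 5 8)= [9, 3, 2, 0, 7, 8, 6, 5, 4, 1]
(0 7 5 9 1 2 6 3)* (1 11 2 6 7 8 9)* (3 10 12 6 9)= (0 8 3)(1 9 11 2 7 5)(6 10 12)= [8, 9, 7, 0, 4, 1, 10, 5, 3, 11, 12, 2, 6]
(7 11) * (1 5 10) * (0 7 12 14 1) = (0 7 11 12 14 1 5 10) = [7, 5, 2, 3, 4, 10, 6, 11, 8, 9, 0, 12, 14, 13, 1]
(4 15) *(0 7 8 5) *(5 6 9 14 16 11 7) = (0 5)(4 15)(6 9 14 16 11 7 8) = [5, 1, 2, 3, 15, 0, 9, 8, 6, 14, 10, 7, 12, 13, 16, 4, 11]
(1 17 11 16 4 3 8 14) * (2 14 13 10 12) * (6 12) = (1 17 11 16 4 3 8 13 10 6 12 2 14) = [0, 17, 14, 8, 3, 5, 12, 7, 13, 9, 6, 16, 2, 10, 1, 15, 4, 11]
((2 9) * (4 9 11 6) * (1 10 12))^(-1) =(1 12 10)(2 9 4 6 11)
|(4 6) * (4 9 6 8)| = 2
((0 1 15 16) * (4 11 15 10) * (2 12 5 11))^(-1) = ((0 1 10 4 2 12 5 11 15 16))^(-1) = (0 16 15 11 5 12 2 4 10 1)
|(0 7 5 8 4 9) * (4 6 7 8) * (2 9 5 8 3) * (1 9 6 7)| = 6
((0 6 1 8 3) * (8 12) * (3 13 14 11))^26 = (0 3 11 14 13 8 12 1 6)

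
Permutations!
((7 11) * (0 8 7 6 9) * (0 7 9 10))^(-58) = (0 6 7 8 10 11 9)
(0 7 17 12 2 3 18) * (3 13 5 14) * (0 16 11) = (0 7 17 12 2 13 5 14 3 18 16 11) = [7, 1, 13, 18, 4, 14, 6, 17, 8, 9, 10, 0, 2, 5, 3, 15, 11, 12, 16]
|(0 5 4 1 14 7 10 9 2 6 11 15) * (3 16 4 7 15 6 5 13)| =|(0 13 3 16 4 1 14 15)(2 5 7 10 9)(6 11)| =40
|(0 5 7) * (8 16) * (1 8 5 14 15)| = 8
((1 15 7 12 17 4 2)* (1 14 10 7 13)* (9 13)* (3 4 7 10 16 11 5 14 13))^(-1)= (1 13 2 4 3 9 15)(5 11 16 14)(7 17 12)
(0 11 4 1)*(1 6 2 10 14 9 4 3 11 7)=(0 7 1)(2 10 14 9 4 6)(3 11)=[7, 0, 10, 11, 6, 5, 2, 1, 8, 4, 14, 3, 12, 13, 9]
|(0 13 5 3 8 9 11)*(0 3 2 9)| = |(0 13 5 2 9 11 3 8)| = 8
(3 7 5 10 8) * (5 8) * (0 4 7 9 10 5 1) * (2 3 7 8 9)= (0 4 8 7 9 10 1)(2 3)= [4, 0, 3, 2, 8, 5, 6, 9, 7, 10, 1]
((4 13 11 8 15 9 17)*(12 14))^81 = ((4 13 11 8 15 9 17)(12 14))^81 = (4 15 13 9 11 17 8)(12 14)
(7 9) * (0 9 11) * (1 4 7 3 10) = (0 9 3 10 1 4 7 11) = [9, 4, 2, 10, 7, 5, 6, 11, 8, 3, 1, 0]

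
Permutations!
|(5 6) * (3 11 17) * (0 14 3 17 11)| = |(17)(0 14 3)(5 6)| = 6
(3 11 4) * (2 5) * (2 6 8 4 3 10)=(2 5 6 8 4 10)(3 11)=[0, 1, 5, 11, 10, 6, 8, 7, 4, 9, 2, 3]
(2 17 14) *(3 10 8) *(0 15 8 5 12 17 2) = (0 15 8 3 10 5 12 17 14) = [15, 1, 2, 10, 4, 12, 6, 7, 3, 9, 5, 11, 17, 13, 0, 8, 16, 14]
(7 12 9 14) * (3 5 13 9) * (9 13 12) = (3 5 12)(7 9 14) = [0, 1, 2, 5, 4, 12, 6, 9, 8, 14, 10, 11, 3, 13, 7]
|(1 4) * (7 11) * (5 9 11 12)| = |(1 4)(5 9 11 7 12)| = 10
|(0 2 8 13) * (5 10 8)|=|(0 2 5 10 8 13)|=6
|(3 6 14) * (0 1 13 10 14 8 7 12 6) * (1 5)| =|(0 5 1 13 10 14 3)(6 8 7 12)| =28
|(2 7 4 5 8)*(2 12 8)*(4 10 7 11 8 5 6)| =|(2 11 8 12 5)(4 6)(7 10)| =10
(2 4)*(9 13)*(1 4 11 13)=(1 4 2 11 13 9)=[0, 4, 11, 3, 2, 5, 6, 7, 8, 1, 10, 13, 12, 9]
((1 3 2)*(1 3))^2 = ((2 3))^2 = (3)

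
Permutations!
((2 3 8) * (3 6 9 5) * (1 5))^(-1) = (1 9 6 2 8 3 5)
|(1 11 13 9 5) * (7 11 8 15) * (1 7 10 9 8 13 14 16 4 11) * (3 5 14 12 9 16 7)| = 12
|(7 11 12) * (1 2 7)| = |(1 2 7 11 12)| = 5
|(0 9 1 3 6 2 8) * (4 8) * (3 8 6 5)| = 12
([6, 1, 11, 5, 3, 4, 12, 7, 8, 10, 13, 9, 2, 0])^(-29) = (0 2 10 6 11 13 12 9)(3 5 4)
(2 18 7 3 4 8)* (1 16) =(1 16)(2 18 7 3 4 8) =[0, 16, 18, 4, 8, 5, 6, 3, 2, 9, 10, 11, 12, 13, 14, 15, 1, 17, 7]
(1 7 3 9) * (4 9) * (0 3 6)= [3, 7, 2, 4, 9, 5, 0, 6, 8, 1]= (0 3 4 9 1 7 6)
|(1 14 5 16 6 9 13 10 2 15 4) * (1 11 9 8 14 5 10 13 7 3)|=14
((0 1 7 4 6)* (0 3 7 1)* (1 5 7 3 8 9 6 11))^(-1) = (1 11 4 7 5)(6 9 8)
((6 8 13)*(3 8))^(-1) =(3 6 13 8)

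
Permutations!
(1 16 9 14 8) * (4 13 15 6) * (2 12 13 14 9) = (1 16 2 12 13 15 6 4 14 8) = [0, 16, 12, 3, 14, 5, 4, 7, 1, 9, 10, 11, 13, 15, 8, 6, 2]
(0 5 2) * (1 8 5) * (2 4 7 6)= [1, 8, 0, 3, 7, 4, 2, 6, 5]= (0 1 8 5 4 7 6 2)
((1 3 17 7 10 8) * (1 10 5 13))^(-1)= (1 13 5 7 17 3)(8 10)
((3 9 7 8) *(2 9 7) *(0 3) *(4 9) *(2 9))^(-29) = ((9)(0 3 7 8)(2 4))^(-29) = (9)(0 8 7 3)(2 4)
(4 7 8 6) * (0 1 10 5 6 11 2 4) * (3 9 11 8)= (0 1 10 5 6)(2 4 7 3 9 11)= [1, 10, 4, 9, 7, 6, 0, 3, 8, 11, 5, 2]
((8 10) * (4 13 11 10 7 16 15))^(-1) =(4 15 16 7 8 10 11 13) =((4 13 11 10 8 7 16 15))^(-1)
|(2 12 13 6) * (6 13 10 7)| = 5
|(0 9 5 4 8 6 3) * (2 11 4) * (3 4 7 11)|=|(0 9 5 2 3)(4 8 6)(7 11)|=30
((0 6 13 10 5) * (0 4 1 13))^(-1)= ((0 6)(1 13 10 5 4))^(-1)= (0 6)(1 4 5 10 13)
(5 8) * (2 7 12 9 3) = (2 7 12 9 3)(5 8) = [0, 1, 7, 2, 4, 8, 6, 12, 5, 3, 10, 11, 9]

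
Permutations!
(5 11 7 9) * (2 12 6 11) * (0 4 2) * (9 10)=[4, 1, 12, 3, 2, 0, 11, 10, 8, 5, 9, 7, 6]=(0 4 2 12 6 11 7 10 9 5)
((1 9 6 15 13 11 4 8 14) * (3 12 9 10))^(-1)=((1 10 3 12 9 6 15 13 11 4 8 14))^(-1)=(1 14 8 4 11 13 15 6 9 12 3 10)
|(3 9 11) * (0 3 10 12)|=6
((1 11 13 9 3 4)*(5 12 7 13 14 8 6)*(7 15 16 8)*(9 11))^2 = (1 3)(4 9)(5 15 8)(6 12 16)(7 11)(13 14)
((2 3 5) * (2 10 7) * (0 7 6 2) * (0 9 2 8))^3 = ((0 7 9 2 3 5 10 6 8))^3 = (0 2 10)(3 6 7)(5 8 9)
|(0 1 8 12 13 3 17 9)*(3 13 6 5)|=|(0 1 8 12 6 5 3 17 9)|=9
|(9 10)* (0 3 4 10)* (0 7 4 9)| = 6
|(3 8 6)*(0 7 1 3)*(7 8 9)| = 12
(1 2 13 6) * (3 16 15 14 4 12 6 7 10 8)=[0, 2, 13, 16, 12, 5, 1, 10, 3, 9, 8, 11, 6, 7, 4, 14, 15]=(1 2 13 7 10 8 3 16 15 14 4 12 6)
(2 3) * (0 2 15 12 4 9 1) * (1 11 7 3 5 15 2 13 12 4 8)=(0 13 12 8 1)(2 5 15 4 9 11 7 3)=[13, 0, 5, 2, 9, 15, 6, 3, 1, 11, 10, 7, 8, 12, 14, 4]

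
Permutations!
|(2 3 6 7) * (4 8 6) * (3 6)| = 3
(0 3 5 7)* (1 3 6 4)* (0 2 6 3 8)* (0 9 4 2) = (0 3 5 7)(1 8 9 4)(2 6) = [3, 8, 6, 5, 1, 7, 2, 0, 9, 4]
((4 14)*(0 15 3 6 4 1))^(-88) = ((0 15 3 6 4 14 1))^(-88) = (0 6 1 3 14 15 4)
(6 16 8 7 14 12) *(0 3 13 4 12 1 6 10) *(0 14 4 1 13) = (0 3)(1 6 16 8 7 4 12 10 14 13) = [3, 6, 2, 0, 12, 5, 16, 4, 7, 9, 14, 11, 10, 1, 13, 15, 8]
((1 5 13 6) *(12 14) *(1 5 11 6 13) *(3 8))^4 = (14)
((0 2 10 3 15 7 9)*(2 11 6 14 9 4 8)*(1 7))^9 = (0 9 14 6 11)(1 7 4 8 2 10 3 15)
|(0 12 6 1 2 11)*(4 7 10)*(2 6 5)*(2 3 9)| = |(0 12 5 3 9 2 11)(1 6)(4 7 10)| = 42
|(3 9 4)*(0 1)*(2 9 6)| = 10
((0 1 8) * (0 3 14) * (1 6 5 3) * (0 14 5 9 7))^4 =((14)(0 6 9 7)(1 8)(3 5))^4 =(14)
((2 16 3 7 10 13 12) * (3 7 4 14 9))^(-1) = ((2 16 7 10 13 12)(3 4 14 9))^(-1) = (2 12 13 10 7 16)(3 9 14 4)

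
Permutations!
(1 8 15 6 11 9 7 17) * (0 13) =(0 13)(1 8 15 6 11 9 7 17) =[13, 8, 2, 3, 4, 5, 11, 17, 15, 7, 10, 9, 12, 0, 14, 6, 16, 1]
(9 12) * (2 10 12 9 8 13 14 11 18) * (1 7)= [0, 7, 10, 3, 4, 5, 6, 1, 13, 9, 12, 18, 8, 14, 11, 15, 16, 17, 2]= (1 7)(2 10 12 8 13 14 11 18)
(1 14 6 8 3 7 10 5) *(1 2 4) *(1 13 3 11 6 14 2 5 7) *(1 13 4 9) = (14)(1 2 9)(3 13)(6 8 11)(7 10) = [0, 2, 9, 13, 4, 5, 8, 10, 11, 1, 7, 6, 12, 3, 14]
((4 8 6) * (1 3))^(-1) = (1 3)(4 6 8)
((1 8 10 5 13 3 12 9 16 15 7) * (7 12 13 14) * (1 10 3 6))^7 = (1 3 6 8 13)(5 10 7 14)(9 12 15 16)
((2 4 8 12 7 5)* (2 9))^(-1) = ((2 4 8 12 7 5 9))^(-1) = (2 9 5 7 12 8 4)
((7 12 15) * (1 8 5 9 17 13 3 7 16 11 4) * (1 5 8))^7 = ((3 7 12 15 16 11 4 5 9 17 13))^7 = (3 5 15 13 4 12 17 11 7 9 16)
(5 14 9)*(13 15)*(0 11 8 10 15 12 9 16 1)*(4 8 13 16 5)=[11, 0, 2, 3, 8, 14, 6, 7, 10, 4, 15, 13, 9, 12, 5, 16, 1]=(0 11 13 12 9 4 8 10 15 16 1)(5 14)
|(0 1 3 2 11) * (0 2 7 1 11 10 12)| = 15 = |(0 11 2 10 12)(1 3 7)|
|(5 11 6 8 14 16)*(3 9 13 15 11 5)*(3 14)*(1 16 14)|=14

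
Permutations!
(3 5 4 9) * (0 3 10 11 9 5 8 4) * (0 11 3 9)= (0 9 10 3 8 4 5 11)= [9, 1, 2, 8, 5, 11, 6, 7, 4, 10, 3, 0]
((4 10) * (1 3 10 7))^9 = ((1 3 10 4 7))^9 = (1 7 4 10 3)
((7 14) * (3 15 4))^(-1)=(3 4 15)(7 14)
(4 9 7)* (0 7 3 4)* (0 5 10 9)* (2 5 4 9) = (0 7 4)(2 5 10)(3 9) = [7, 1, 5, 9, 0, 10, 6, 4, 8, 3, 2]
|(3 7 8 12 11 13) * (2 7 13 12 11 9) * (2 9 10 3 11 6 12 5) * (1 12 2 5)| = 12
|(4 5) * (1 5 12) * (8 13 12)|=|(1 5 4 8 13 12)|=6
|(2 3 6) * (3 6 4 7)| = |(2 6)(3 4 7)| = 6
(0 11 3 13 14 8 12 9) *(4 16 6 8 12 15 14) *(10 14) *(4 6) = [11, 1, 2, 13, 16, 5, 8, 7, 15, 0, 14, 3, 9, 6, 12, 10, 4] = (0 11 3 13 6 8 15 10 14 12 9)(4 16)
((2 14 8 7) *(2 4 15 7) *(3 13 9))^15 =(15)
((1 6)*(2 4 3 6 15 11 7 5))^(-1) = ((1 15 11 7 5 2 4 3 6))^(-1) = (1 6 3 4 2 5 7 11 15)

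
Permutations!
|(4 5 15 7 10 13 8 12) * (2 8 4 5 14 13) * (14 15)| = |(2 8 12 5 14 13 4 15 7 10)| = 10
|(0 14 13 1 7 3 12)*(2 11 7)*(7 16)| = |(0 14 13 1 2 11 16 7 3 12)| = 10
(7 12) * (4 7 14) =(4 7 12 14) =[0, 1, 2, 3, 7, 5, 6, 12, 8, 9, 10, 11, 14, 13, 4]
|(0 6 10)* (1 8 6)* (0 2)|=|(0 1 8 6 10 2)|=6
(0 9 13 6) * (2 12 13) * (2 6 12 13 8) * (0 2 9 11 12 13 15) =(0 11 12 8 9 6 2 15) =[11, 1, 15, 3, 4, 5, 2, 7, 9, 6, 10, 12, 8, 13, 14, 0]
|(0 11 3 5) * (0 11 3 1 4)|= |(0 3 5 11 1 4)|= 6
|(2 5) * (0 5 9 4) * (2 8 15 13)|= 8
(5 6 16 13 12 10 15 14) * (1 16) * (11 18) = [0, 16, 2, 3, 4, 6, 1, 7, 8, 9, 15, 18, 10, 12, 5, 14, 13, 17, 11] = (1 16 13 12 10 15 14 5 6)(11 18)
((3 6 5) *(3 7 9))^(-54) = (3 6 5 7 9)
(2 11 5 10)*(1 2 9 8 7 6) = (1 2 11 5 10 9 8 7 6) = [0, 2, 11, 3, 4, 10, 1, 6, 7, 8, 9, 5]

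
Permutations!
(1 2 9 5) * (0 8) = (0 8)(1 2 9 5) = [8, 2, 9, 3, 4, 1, 6, 7, 0, 5]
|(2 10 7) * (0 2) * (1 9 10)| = |(0 2 1 9 10 7)| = 6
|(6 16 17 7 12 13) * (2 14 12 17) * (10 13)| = 14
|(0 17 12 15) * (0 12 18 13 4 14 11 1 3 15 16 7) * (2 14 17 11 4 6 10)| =8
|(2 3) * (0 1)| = 2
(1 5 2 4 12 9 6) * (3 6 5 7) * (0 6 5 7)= [6, 0, 4, 5, 12, 2, 1, 3, 8, 7, 10, 11, 9]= (0 6 1)(2 4 12 9 7 3 5)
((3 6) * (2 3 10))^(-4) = (10)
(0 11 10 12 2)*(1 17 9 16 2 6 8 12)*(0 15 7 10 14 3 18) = (0 11 14 3 18)(1 17 9 16 2 15 7 10)(6 8 12) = [11, 17, 15, 18, 4, 5, 8, 10, 12, 16, 1, 14, 6, 13, 3, 7, 2, 9, 0]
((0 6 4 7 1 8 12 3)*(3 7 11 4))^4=((0 6 3)(1 8 12 7)(4 11))^4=(12)(0 6 3)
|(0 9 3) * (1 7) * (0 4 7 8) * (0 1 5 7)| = 4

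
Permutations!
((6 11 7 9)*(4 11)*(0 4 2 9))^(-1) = ((0 4 11 7)(2 9 6))^(-1) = (0 7 11 4)(2 6 9)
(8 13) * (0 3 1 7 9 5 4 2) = [3, 7, 0, 1, 2, 4, 6, 9, 13, 5, 10, 11, 12, 8] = (0 3 1 7 9 5 4 2)(8 13)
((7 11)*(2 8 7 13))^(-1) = ((2 8 7 11 13))^(-1) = (2 13 11 7 8)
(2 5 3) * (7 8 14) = (2 5 3)(7 8 14) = [0, 1, 5, 2, 4, 3, 6, 8, 14, 9, 10, 11, 12, 13, 7]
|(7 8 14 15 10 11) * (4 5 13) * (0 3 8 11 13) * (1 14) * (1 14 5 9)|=22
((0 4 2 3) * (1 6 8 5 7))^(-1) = ((0 4 2 3)(1 6 8 5 7))^(-1) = (0 3 2 4)(1 7 5 8 6)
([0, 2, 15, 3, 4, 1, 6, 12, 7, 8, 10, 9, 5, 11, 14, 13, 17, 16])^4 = [0, 11, 9, 3, 4, 13, 6, 2, 1, 5, 10, 12, 15, 7, 14, 8, 16, 17]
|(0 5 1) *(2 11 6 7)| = |(0 5 1)(2 11 6 7)| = 12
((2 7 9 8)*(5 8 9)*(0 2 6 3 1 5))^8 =((9)(0 2 7)(1 5 8 6 3))^8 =(9)(0 7 2)(1 6 5 3 8)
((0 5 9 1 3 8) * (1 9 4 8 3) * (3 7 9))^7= ((0 5 4 8)(3 7 9))^7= (0 8 4 5)(3 7 9)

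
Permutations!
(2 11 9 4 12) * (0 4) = (0 4 12 2 11 9) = [4, 1, 11, 3, 12, 5, 6, 7, 8, 0, 10, 9, 2]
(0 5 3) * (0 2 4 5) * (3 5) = (5)(2 4 3) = [0, 1, 4, 2, 3, 5]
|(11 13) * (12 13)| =3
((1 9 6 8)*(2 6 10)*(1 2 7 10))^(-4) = (10)(2 8 6)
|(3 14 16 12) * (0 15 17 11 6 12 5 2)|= 11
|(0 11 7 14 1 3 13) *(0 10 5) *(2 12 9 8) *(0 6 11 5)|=20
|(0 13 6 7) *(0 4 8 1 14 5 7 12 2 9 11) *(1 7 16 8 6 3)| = |(0 13 3 1 14 5 16 8 7 4 6 12 2 9 11)| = 15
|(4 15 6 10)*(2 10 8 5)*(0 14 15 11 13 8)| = 28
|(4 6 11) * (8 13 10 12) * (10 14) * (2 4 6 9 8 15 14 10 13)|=20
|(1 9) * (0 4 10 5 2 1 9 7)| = |(0 4 10 5 2 1 7)| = 7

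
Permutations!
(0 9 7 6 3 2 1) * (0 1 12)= (0 9 7 6 3 2 12)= [9, 1, 12, 2, 4, 5, 3, 6, 8, 7, 10, 11, 0]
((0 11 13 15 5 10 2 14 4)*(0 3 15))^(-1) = (0 13 11)(2 10 5 15 3 4 14)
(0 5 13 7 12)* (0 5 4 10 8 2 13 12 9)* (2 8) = (0 4 10 2 13 7 9)(5 12) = [4, 1, 13, 3, 10, 12, 6, 9, 8, 0, 2, 11, 5, 7]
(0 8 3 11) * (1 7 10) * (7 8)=(0 7 10 1 8 3 11)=[7, 8, 2, 11, 4, 5, 6, 10, 3, 9, 1, 0]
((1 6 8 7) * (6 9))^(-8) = (1 6 7 9 8)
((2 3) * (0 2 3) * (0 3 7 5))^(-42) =((0 2 3 7 5))^(-42) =(0 7 2 5 3)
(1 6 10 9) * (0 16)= (0 16)(1 6 10 9)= [16, 6, 2, 3, 4, 5, 10, 7, 8, 1, 9, 11, 12, 13, 14, 15, 0]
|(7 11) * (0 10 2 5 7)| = 6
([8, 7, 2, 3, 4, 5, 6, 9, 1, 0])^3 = (0 7 8 9 1)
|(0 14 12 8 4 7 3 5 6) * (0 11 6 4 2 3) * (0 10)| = 10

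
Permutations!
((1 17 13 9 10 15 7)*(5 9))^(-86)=((1 17 13 5 9 10 15 7))^(-86)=(1 13 9 15)(5 10 7 17)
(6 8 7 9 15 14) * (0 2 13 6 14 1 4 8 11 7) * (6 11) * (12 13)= (0 2 12 13 11 7 9 15 1 4 8)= [2, 4, 12, 3, 8, 5, 6, 9, 0, 15, 10, 7, 13, 11, 14, 1]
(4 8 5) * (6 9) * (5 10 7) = (4 8 10 7 5)(6 9) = [0, 1, 2, 3, 8, 4, 9, 5, 10, 6, 7]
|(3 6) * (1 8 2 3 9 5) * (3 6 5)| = 7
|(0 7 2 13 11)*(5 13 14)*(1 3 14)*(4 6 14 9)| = 12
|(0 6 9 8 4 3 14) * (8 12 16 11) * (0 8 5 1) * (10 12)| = |(0 6 9 10 12 16 11 5 1)(3 14 8 4)| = 36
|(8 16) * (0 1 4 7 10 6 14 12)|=8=|(0 1 4 7 10 6 14 12)(8 16)|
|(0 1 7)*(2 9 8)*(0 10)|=|(0 1 7 10)(2 9 8)|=12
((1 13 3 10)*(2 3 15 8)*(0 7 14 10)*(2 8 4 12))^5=(0 13 3 1 2 10 12 14 4 7 15)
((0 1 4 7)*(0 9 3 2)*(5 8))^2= (0 4 9 2 1 7 3)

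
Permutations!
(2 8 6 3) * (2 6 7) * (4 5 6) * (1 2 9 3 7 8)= [0, 2, 1, 4, 5, 6, 7, 9, 8, 3]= (1 2)(3 4 5 6 7 9)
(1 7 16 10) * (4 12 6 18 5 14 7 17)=(1 17 4 12 6 18 5 14 7 16 10)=[0, 17, 2, 3, 12, 14, 18, 16, 8, 9, 1, 11, 6, 13, 7, 15, 10, 4, 5]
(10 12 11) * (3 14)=[0, 1, 2, 14, 4, 5, 6, 7, 8, 9, 12, 10, 11, 13, 3]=(3 14)(10 12 11)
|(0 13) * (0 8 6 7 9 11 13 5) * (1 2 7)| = |(0 5)(1 2 7 9 11 13 8 6)| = 8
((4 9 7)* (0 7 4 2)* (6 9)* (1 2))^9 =(9)(0 7 1 2)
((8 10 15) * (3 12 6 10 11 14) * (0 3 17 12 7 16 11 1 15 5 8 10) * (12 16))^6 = ((0 3 7 12 6)(1 15 10 5 8)(11 14 17 16))^6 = (0 3 7 12 6)(1 15 10 5 8)(11 17)(14 16)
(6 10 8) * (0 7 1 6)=(0 7 1 6 10 8)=[7, 6, 2, 3, 4, 5, 10, 1, 0, 9, 8]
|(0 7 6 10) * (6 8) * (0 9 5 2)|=8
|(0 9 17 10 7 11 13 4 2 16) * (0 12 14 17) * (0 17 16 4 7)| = |(0 9 17 10)(2 4)(7 11 13)(12 14 16)| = 12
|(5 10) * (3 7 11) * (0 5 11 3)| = 4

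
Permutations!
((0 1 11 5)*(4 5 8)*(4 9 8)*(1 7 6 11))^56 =((0 7 6 11 4 5)(8 9))^56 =(0 6 4)(5 7 11)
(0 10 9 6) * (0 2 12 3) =(0 10 9 6 2 12 3) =[10, 1, 12, 0, 4, 5, 2, 7, 8, 6, 9, 11, 3]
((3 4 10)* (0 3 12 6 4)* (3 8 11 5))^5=((0 8 11 5 3)(4 10 12 6))^5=(4 10 12 6)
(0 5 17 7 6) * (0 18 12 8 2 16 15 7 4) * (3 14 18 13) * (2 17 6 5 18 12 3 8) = (0 18 3 14 12 2 16 15 7 5 6 13 8 17 4) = [18, 1, 16, 14, 0, 6, 13, 5, 17, 9, 10, 11, 2, 8, 12, 7, 15, 4, 3]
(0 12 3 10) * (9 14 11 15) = (0 12 3 10)(9 14 11 15) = [12, 1, 2, 10, 4, 5, 6, 7, 8, 14, 0, 15, 3, 13, 11, 9]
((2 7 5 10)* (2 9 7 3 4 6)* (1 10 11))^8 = (1 9 5)(7 11 10)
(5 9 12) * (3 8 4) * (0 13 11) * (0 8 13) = (3 13 11 8 4)(5 9 12) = [0, 1, 2, 13, 3, 9, 6, 7, 4, 12, 10, 8, 5, 11]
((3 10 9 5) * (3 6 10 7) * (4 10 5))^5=(3 7)(4 9 10)(5 6)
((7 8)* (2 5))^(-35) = (2 5)(7 8)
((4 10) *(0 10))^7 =(0 10 4)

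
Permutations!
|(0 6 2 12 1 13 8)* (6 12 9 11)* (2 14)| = 5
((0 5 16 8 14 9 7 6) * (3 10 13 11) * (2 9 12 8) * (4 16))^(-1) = ((0 5 4 16 2 9 7 6)(3 10 13 11)(8 14 12))^(-1) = (0 6 7 9 2 16 4 5)(3 11 13 10)(8 12 14)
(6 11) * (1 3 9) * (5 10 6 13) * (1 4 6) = (1 3 9 4 6 11 13 5 10) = [0, 3, 2, 9, 6, 10, 11, 7, 8, 4, 1, 13, 12, 5]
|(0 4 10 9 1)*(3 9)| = 6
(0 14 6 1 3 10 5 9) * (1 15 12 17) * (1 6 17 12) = (0 14 17 6 15 1 3 10 5 9) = [14, 3, 2, 10, 4, 9, 15, 7, 8, 0, 5, 11, 12, 13, 17, 1, 16, 6]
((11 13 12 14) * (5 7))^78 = ((5 7)(11 13 12 14))^78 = (11 12)(13 14)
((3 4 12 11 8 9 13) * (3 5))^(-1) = (3 5 13 9 8 11 12 4)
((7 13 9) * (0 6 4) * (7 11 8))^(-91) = ((0 6 4)(7 13 9 11 8))^(-91) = (0 4 6)(7 8 11 9 13)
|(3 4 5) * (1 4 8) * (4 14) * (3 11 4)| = 12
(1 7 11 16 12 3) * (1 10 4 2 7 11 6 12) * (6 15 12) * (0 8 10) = (0 8 10 4 2 7 15 12 3)(1 11 16) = [8, 11, 7, 0, 2, 5, 6, 15, 10, 9, 4, 16, 3, 13, 14, 12, 1]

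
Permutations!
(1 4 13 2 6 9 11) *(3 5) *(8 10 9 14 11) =(1 4 13 2 6 14 11)(3 5)(8 10 9) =[0, 4, 6, 5, 13, 3, 14, 7, 10, 8, 9, 1, 12, 2, 11]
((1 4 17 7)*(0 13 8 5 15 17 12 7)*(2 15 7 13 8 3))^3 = (0 7 12 2)(1 13 15 8)(3 17 5 4)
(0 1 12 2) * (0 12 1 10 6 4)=[10, 1, 12, 3, 0, 5, 4, 7, 8, 9, 6, 11, 2]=(0 10 6 4)(2 12)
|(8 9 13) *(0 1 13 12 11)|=|(0 1 13 8 9 12 11)|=7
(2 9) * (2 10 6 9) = [0, 1, 2, 3, 4, 5, 9, 7, 8, 10, 6] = (6 9 10)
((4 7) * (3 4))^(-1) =(3 7 4)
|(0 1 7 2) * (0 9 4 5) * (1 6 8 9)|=|(0 6 8 9 4 5)(1 7 2)|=6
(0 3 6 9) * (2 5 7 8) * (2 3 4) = (0 4 2 5 7 8 3 6 9) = [4, 1, 5, 6, 2, 7, 9, 8, 3, 0]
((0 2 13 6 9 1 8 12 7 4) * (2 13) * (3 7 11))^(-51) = ((0 13 6 9 1 8 12 11 3 7 4))^(-51) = (0 1 3 13 8 7 6 12 4 9 11)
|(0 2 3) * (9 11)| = |(0 2 3)(9 11)| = 6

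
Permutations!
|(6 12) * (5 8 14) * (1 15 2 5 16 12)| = |(1 15 2 5 8 14 16 12 6)| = 9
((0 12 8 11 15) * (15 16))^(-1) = (0 15 16 11 8 12)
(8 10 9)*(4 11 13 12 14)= (4 11 13 12 14)(8 10 9)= [0, 1, 2, 3, 11, 5, 6, 7, 10, 8, 9, 13, 14, 12, 4]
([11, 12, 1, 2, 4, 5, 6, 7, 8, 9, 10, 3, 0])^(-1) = [12, 2, 3, 11, 4, 5, 6, 7, 8, 9, 10, 0, 1]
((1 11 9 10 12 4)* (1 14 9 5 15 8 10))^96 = ((1 11 5 15 8 10 12 4 14 9))^96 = (1 12 5 14 8)(4 15 9 10 11)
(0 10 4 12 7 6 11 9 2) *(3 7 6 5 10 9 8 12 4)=(0 9 2)(3 7 5 10)(6 11 8 12)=[9, 1, 0, 7, 4, 10, 11, 5, 12, 2, 3, 8, 6]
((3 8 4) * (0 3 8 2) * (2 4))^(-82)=((0 3 4 8 2))^(-82)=(0 8 3 2 4)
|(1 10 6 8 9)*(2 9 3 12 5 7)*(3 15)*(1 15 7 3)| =|(1 10 6 8 7 2 9 15)(3 12 5)| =24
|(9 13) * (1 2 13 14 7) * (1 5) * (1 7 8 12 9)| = 12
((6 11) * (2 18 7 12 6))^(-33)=(2 12)(6 18)(7 11)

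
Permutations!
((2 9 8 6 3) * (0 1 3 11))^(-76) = (0 9)(1 8)(2 11)(3 6)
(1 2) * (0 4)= (0 4)(1 2)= [4, 2, 1, 3, 0]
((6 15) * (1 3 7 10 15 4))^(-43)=(1 4 6 15 10 7 3)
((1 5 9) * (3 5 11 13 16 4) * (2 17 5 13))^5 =((1 11 2 17 5 9)(3 13 16 4))^5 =(1 9 5 17 2 11)(3 13 16 4)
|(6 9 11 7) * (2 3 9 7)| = 4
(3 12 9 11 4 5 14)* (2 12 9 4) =(2 12 4 5 14 3 9 11) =[0, 1, 12, 9, 5, 14, 6, 7, 8, 11, 10, 2, 4, 13, 3]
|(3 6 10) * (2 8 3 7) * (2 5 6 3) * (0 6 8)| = 7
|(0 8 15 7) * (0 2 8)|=|(2 8 15 7)|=4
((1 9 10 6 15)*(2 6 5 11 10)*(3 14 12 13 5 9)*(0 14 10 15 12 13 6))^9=((0 14 13 5 11 15 1 3 10 9 2)(6 12))^9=(0 9 3 15 5 14 2 10 1 11 13)(6 12)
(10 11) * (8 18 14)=[0, 1, 2, 3, 4, 5, 6, 7, 18, 9, 11, 10, 12, 13, 8, 15, 16, 17, 14]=(8 18 14)(10 11)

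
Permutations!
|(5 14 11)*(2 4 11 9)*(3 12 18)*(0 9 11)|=12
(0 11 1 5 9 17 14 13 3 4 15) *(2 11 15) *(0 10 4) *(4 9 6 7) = (0 15 10 9 17 14 13 3)(1 5 6 7 4 2 11) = [15, 5, 11, 0, 2, 6, 7, 4, 8, 17, 9, 1, 12, 3, 13, 10, 16, 14]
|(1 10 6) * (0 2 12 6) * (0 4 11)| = |(0 2 12 6 1 10 4 11)| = 8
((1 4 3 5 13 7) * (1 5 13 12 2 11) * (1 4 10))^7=((1 10)(2 11 4 3 13 7 5 12))^7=(1 10)(2 12 5 7 13 3 4 11)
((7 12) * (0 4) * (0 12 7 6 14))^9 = (0 14 6 12 4) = ((0 4 12 6 14))^9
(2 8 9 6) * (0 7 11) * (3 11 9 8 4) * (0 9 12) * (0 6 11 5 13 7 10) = (0 10)(2 4 3 5 13 7 12 6)(9 11) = [10, 1, 4, 5, 3, 13, 2, 12, 8, 11, 0, 9, 6, 7]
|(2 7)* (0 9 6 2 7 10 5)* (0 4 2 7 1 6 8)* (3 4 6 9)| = 11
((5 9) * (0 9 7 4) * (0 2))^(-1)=(0 2 4 7 5 9)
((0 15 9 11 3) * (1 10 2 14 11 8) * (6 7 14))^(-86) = (0 11 7 2 1 9)(3 14 6 10 8 15)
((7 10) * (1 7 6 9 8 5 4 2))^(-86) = (1 9 2 6 4 10 5 7 8)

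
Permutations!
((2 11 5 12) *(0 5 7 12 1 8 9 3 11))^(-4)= (0 11 1 12 9)(2 3 5 7 8)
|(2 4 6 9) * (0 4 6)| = |(0 4)(2 6 9)| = 6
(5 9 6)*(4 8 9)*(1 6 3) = [0, 6, 2, 1, 8, 4, 5, 7, 9, 3] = (1 6 5 4 8 9 3)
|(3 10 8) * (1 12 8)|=|(1 12 8 3 10)|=5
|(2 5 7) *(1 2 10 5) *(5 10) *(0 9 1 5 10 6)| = 8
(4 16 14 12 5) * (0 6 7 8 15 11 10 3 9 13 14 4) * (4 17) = (0 6 7 8 15 11 10 3 9 13 14 12 5)(4 16 17) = [6, 1, 2, 9, 16, 0, 7, 8, 15, 13, 3, 10, 5, 14, 12, 11, 17, 4]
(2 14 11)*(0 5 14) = (0 5 14 11 2) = [5, 1, 0, 3, 4, 14, 6, 7, 8, 9, 10, 2, 12, 13, 11]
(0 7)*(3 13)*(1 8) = (0 7)(1 8)(3 13) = [7, 8, 2, 13, 4, 5, 6, 0, 1, 9, 10, 11, 12, 3]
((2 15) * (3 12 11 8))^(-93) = (2 15)(3 8 11 12) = ((2 15)(3 12 11 8))^(-93)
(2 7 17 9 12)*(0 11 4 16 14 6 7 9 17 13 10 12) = (17)(0 11 4 16 14 6 7 13 10 12 2 9) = [11, 1, 9, 3, 16, 5, 7, 13, 8, 0, 12, 4, 2, 10, 6, 15, 14, 17]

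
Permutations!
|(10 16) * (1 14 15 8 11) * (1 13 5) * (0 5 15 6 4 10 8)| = |(0 5 1 14 6 4 10 16 8 11 13 15)| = 12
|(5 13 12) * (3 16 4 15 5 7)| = |(3 16 4 15 5 13 12 7)| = 8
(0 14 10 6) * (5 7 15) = (0 14 10 6)(5 7 15) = [14, 1, 2, 3, 4, 7, 0, 15, 8, 9, 6, 11, 12, 13, 10, 5]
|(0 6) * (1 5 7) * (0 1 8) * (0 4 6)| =|(1 5 7 8 4 6)| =6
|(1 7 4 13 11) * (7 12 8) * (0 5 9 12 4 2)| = 28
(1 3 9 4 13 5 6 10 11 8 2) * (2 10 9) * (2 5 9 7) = (1 3 5 6 7 2)(4 13 9)(8 10 11) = [0, 3, 1, 5, 13, 6, 7, 2, 10, 4, 11, 8, 12, 9]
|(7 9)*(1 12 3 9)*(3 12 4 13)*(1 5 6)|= 8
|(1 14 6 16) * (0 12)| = 4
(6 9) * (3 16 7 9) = [0, 1, 2, 16, 4, 5, 3, 9, 8, 6, 10, 11, 12, 13, 14, 15, 7] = (3 16 7 9 6)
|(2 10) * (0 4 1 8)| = 4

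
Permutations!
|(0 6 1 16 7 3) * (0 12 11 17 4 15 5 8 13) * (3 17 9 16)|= 15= |(0 6 1 3 12 11 9 16 7 17 4 15 5 8 13)|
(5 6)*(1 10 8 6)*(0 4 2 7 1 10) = (0 4 2 7 1)(5 10 8 6) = [4, 0, 7, 3, 2, 10, 5, 1, 6, 9, 8]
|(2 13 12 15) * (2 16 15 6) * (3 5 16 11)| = 20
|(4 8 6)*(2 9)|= 6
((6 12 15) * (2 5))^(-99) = ((2 5)(6 12 15))^(-99) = (15)(2 5)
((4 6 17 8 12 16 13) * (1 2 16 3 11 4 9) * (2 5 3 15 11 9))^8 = (2 13 16)(4 6 17 8 12 15 11)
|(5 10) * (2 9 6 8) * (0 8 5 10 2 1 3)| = 4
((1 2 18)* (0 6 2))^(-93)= ((0 6 2 18 1))^(-93)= (0 2 1 6 18)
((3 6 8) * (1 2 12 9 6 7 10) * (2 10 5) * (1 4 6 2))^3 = (12)(1 6 7 10 8 5 4 3)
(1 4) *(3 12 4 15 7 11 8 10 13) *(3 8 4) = (1 15 7 11 4)(3 12)(8 10 13) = [0, 15, 2, 12, 1, 5, 6, 11, 10, 9, 13, 4, 3, 8, 14, 7]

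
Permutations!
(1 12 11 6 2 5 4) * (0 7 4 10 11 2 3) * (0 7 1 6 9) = (0 1 12 2 5 10 11 9)(3 7 4 6) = [1, 12, 5, 7, 6, 10, 3, 4, 8, 0, 11, 9, 2]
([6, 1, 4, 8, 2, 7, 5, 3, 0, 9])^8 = [5, 1, 2, 0, 4, 3, 7, 8, 6, 9]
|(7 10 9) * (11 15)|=6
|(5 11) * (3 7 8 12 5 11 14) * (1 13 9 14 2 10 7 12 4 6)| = 13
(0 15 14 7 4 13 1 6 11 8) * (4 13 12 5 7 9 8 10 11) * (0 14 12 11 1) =(0 15 12 5 7 13)(1 6 4 11 10)(8 14 9) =[15, 6, 2, 3, 11, 7, 4, 13, 14, 8, 1, 10, 5, 0, 9, 12]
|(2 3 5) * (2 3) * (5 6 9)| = 4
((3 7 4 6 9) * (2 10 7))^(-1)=(2 3 9 6 4 7 10)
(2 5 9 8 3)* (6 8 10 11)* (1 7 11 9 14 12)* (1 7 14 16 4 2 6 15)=(1 14 12 7 11 15)(2 5 16 4)(3 6 8)(9 10)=[0, 14, 5, 6, 2, 16, 8, 11, 3, 10, 9, 15, 7, 13, 12, 1, 4]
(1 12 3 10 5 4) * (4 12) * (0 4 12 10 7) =[4, 12, 2, 7, 1, 10, 6, 0, 8, 9, 5, 11, 3] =(0 4 1 12 3 7)(5 10)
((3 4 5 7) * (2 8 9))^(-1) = (2 9 8)(3 7 5 4)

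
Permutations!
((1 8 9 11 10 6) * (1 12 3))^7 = (1 3 12 6 10 11 9 8)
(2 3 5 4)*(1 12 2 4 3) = [0, 12, 1, 5, 4, 3, 6, 7, 8, 9, 10, 11, 2] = (1 12 2)(3 5)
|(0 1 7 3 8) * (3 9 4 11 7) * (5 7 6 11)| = 4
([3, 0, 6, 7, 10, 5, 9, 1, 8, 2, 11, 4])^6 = [7, 3, 2, 1, 4, 5, 6, 0, 8, 9, 10, 11]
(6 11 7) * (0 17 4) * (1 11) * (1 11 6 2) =(0 17 4)(1 6 11 7 2) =[17, 6, 1, 3, 0, 5, 11, 2, 8, 9, 10, 7, 12, 13, 14, 15, 16, 4]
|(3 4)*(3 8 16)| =|(3 4 8 16)| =4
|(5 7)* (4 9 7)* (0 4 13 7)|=|(0 4 9)(5 13 7)|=3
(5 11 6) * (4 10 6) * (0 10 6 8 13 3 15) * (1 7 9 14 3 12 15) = [10, 7, 2, 1, 6, 11, 5, 9, 13, 14, 8, 4, 15, 12, 3, 0] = (0 10 8 13 12 15)(1 7 9 14 3)(4 6 5 11)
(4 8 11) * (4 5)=(4 8 11 5)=[0, 1, 2, 3, 8, 4, 6, 7, 11, 9, 10, 5]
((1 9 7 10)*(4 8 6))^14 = (1 7)(4 6 8)(9 10)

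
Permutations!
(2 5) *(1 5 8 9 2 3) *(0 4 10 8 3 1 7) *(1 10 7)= (0 4 7)(1 5 10 8 9 2 3)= [4, 5, 3, 1, 7, 10, 6, 0, 9, 2, 8]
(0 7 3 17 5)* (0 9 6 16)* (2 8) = (0 7 3 17 5 9 6 16)(2 8) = [7, 1, 8, 17, 4, 9, 16, 3, 2, 6, 10, 11, 12, 13, 14, 15, 0, 5]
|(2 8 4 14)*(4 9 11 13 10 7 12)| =10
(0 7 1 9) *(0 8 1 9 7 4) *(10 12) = (0 4)(1 7 9 8)(10 12) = [4, 7, 2, 3, 0, 5, 6, 9, 1, 8, 12, 11, 10]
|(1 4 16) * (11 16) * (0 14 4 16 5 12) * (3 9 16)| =12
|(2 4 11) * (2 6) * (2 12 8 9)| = 7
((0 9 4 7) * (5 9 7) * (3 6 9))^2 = (3 9 5 6 4)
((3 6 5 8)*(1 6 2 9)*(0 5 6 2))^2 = (0 8)(1 9 2)(3 5)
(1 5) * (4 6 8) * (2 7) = [0, 5, 7, 3, 6, 1, 8, 2, 4] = (1 5)(2 7)(4 6 8)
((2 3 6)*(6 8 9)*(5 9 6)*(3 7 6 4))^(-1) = ((2 7 6)(3 8 4)(5 9))^(-1) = (2 6 7)(3 4 8)(5 9)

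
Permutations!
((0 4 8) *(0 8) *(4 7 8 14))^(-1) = (0 4 14 8 7)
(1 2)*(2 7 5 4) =(1 7 5 4 2) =[0, 7, 1, 3, 2, 4, 6, 5]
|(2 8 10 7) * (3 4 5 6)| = |(2 8 10 7)(3 4 5 6)| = 4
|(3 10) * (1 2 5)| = 6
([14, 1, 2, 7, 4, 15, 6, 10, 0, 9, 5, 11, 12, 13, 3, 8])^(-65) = (0 8 15 5 10 7 3 14)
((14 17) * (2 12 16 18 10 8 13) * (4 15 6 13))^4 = (2 10 6 16 4)(8 13 18 15 12) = ((2 12 16 18 10 8 4 15 6 13)(14 17))^4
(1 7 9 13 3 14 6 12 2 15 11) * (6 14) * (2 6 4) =(1 7 9 13 3 4 2 15 11)(6 12) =[0, 7, 15, 4, 2, 5, 12, 9, 8, 13, 10, 1, 6, 3, 14, 11]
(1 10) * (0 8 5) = (0 8 5)(1 10) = [8, 10, 2, 3, 4, 0, 6, 7, 5, 9, 1]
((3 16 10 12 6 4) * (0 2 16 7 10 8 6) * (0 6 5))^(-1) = (0 5 8 16 2)(3 4 6 12 10 7)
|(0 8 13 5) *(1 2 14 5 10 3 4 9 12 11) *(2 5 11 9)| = 22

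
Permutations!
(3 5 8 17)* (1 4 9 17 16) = (1 4 9 17 3 5 8 16) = [0, 4, 2, 5, 9, 8, 6, 7, 16, 17, 10, 11, 12, 13, 14, 15, 1, 3]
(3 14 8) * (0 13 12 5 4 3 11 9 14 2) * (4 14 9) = [13, 1, 0, 2, 3, 14, 6, 7, 11, 9, 10, 4, 5, 12, 8] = (0 13 12 5 14 8 11 4 3 2)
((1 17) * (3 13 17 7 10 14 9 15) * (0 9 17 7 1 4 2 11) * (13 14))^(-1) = (0 11 2 4 17 14 3 15 9)(7 13 10)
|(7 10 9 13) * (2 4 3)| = 12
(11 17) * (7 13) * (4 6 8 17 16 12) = (4 6 8 17 11 16 12)(7 13) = [0, 1, 2, 3, 6, 5, 8, 13, 17, 9, 10, 16, 4, 7, 14, 15, 12, 11]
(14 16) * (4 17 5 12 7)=(4 17 5 12 7)(14 16)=[0, 1, 2, 3, 17, 12, 6, 4, 8, 9, 10, 11, 7, 13, 16, 15, 14, 5]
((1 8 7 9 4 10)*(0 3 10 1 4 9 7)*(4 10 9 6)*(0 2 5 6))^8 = (10)(0 9 3)(1 2 6)(4 8 5)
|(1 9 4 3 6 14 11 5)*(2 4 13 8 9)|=24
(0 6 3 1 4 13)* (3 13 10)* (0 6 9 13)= (0 9 13 6)(1 4 10 3)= [9, 4, 2, 1, 10, 5, 0, 7, 8, 13, 3, 11, 12, 6]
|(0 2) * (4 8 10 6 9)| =10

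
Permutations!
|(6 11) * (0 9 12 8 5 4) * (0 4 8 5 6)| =|(0 9 12 5 8 6 11)| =7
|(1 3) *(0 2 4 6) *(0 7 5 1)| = |(0 2 4 6 7 5 1 3)| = 8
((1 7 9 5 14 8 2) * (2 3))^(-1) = (1 2 3 8 14 5 9 7)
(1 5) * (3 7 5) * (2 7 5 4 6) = (1 3 5)(2 7 4 6) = [0, 3, 7, 5, 6, 1, 2, 4]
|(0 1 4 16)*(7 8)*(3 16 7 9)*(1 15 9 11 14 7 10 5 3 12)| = |(0 15 9 12 1 4 10 5 3 16)(7 8 11 14)| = 20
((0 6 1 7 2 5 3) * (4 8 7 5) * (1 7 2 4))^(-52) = (0 7 8 1 3 6 4 2 5)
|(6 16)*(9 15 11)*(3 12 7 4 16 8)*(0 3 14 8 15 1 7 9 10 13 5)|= 14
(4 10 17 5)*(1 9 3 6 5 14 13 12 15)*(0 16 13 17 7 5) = (0 16 13 12 15 1 9 3 6)(4 10 7 5)(14 17) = [16, 9, 2, 6, 10, 4, 0, 5, 8, 3, 7, 11, 15, 12, 17, 1, 13, 14]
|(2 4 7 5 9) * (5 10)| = |(2 4 7 10 5 9)| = 6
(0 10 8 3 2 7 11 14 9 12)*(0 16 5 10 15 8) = [15, 1, 7, 2, 4, 10, 6, 11, 3, 12, 0, 14, 16, 13, 9, 8, 5] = (0 15 8 3 2 7 11 14 9 12 16 5 10)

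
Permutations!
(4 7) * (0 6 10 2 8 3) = [6, 1, 8, 0, 7, 5, 10, 4, 3, 9, 2] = (0 6 10 2 8 3)(4 7)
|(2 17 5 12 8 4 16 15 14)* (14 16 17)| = |(2 14)(4 17 5 12 8)(15 16)| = 10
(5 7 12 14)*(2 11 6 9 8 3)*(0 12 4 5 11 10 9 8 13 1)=(0 12 14 11 6 8 3 2 10 9 13 1)(4 5 7)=[12, 0, 10, 2, 5, 7, 8, 4, 3, 13, 9, 6, 14, 1, 11]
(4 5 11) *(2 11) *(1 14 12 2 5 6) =[0, 14, 11, 3, 6, 5, 1, 7, 8, 9, 10, 4, 2, 13, 12] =(1 14 12 2 11 4 6)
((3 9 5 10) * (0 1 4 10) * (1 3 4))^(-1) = ((0 3 9 5)(4 10))^(-1) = (0 5 9 3)(4 10)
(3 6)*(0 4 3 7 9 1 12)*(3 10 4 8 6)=(0 8 6 7 9 1 12)(4 10)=[8, 12, 2, 3, 10, 5, 7, 9, 6, 1, 4, 11, 0]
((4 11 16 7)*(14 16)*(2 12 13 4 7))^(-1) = (2 16 14 11 4 13 12)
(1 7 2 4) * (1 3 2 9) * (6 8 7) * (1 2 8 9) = (1 6 9 2 4 3 8 7) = [0, 6, 4, 8, 3, 5, 9, 1, 7, 2]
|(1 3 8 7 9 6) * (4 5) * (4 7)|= 8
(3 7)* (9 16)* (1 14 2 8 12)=(1 14 2 8 12)(3 7)(9 16)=[0, 14, 8, 7, 4, 5, 6, 3, 12, 16, 10, 11, 1, 13, 2, 15, 9]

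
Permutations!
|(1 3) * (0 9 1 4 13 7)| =7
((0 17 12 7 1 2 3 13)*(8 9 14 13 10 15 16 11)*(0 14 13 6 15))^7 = ((0 17 12 7 1 2 3 10)(6 15 16 11 8 9 13 14))^7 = (0 10 3 2 1 7 12 17)(6 14 13 9 8 11 16 15)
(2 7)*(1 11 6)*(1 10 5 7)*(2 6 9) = (1 11 9 2)(5 7 6 10) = [0, 11, 1, 3, 4, 7, 10, 6, 8, 2, 5, 9]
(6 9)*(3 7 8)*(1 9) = [0, 9, 2, 7, 4, 5, 1, 8, 3, 6] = (1 9 6)(3 7 8)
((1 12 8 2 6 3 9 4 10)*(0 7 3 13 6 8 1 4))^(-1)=(0 9 3 7)(1 12)(2 8)(4 10)(6 13)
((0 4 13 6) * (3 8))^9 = ((0 4 13 6)(3 8))^9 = (0 4 13 6)(3 8)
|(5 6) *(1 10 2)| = 6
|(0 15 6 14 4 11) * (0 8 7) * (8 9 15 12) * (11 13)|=28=|(0 12 8 7)(4 13 11 9 15 6 14)|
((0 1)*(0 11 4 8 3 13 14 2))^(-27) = ((0 1 11 4 8 3 13 14 2))^(-27) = (14)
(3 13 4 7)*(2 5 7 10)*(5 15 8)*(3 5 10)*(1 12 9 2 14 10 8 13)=(1 12 9 2 15 13 4 3)(5 7)(10 14)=[0, 12, 15, 1, 3, 7, 6, 5, 8, 2, 14, 11, 9, 4, 10, 13]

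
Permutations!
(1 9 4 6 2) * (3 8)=(1 9 4 6 2)(3 8)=[0, 9, 1, 8, 6, 5, 2, 7, 3, 4]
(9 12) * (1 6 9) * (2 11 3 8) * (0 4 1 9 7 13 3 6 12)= (0 4 1 12 9)(2 11 6 7 13 3 8)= [4, 12, 11, 8, 1, 5, 7, 13, 2, 0, 10, 6, 9, 3]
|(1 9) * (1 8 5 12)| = 5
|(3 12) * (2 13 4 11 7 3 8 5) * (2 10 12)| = |(2 13 4 11 7 3)(5 10 12 8)| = 12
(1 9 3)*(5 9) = (1 5 9 3) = [0, 5, 2, 1, 4, 9, 6, 7, 8, 3]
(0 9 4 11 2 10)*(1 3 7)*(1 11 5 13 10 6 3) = (0 9 4 5 13 10)(2 6 3 7 11) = [9, 1, 6, 7, 5, 13, 3, 11, 8, 4, 0, 2, 12, 10]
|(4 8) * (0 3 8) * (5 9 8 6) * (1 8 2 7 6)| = 5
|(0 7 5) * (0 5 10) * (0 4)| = 4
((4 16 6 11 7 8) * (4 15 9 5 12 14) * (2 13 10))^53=(2 10 13)(4 12 9 8 11 16 14 5 15 7 6)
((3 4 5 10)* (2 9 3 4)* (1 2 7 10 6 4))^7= (1 2 9 3 7 10)(4 5 6)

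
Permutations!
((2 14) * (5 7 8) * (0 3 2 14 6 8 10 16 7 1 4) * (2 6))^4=(0 5 3 1 6 4 8)(7 10 16)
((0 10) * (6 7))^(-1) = (0 10)(6 7)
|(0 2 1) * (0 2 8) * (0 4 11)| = |(0 8 4 11)(1 2)| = 4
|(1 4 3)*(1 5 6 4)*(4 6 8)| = |(3 5 8 4)| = 4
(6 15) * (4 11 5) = [0, 1, 2, 3, 11, 4, 15, 7, 8, 9, 10, 5, 12, 13, 14, 6] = (4 11 5)(6 15)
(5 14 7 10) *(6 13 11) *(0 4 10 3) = [4, 1, 2, 0, 10, 14, 13, 3, 8, 9, 5, 6, 12, 11, 7] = (0 4 10 5 14 7 3)(6 13 11)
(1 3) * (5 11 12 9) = [0, 3, 2, 1, 4, 11, 6, 7, 8, 5, 10, 12, 9] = (1 3)(5 11 12 9)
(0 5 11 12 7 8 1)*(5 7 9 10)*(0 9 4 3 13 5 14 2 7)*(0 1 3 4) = (0 1 9 10 14 2 7 8 3 13 5 11 12) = [1, 9, 7, 13, 4, 11, 6, 8, 3, 10, 14, 12, 0, 5, 2]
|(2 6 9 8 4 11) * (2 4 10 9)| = |(2 6)(4 11)(8 10 9)| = 6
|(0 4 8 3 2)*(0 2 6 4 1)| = 4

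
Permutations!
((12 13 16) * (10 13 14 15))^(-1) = (10 15 14 12 16 13)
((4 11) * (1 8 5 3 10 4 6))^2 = ((1 8 5 3 10 4 11 6))^2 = (1 5 10 11)(3 4 6 8)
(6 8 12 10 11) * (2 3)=[0, 1, 3, 2, 4, 5, 8, 7, 12, 9, 11, 6, 10]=(2 3)(6 8 12 10 11)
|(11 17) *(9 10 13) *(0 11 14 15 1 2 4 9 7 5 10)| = 36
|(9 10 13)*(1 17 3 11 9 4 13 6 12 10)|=|(1 17 3 11 9)(4 13)(6 12 10)|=30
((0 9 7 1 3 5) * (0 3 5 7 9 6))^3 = (9)(0 6)(1 7 3 5)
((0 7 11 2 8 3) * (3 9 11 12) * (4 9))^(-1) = (0 3 12 7)(2 11 9 4 8)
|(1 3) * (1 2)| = 3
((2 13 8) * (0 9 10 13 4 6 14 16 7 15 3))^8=(0 14 13 15 4 9 16 8 3 6 10 7 2)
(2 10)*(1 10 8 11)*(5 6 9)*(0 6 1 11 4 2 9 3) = [6, 10, 8, 0, 2, 1, 3, 7, 4, 5, 9, 11] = (11)(0 6 3)(1 10 9 5)(2 8 4)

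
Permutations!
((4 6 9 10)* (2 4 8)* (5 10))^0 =(10)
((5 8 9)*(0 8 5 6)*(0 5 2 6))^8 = ((0 8 9)(2 6 5))^8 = (0 9 8)(2 5 6)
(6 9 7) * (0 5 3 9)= (0 5 3 9 7 6)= [5, 1, 2, 9, 4, 3, 0, 6, 8, 7]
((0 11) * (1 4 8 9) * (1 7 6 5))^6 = (11)(1 5 6 7 9 8 4)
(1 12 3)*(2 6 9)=(1 12 3)(2 6 9)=[0, 12, 6, 1, 4, 5, 9, 7, 8, 2, 10, 11, 3]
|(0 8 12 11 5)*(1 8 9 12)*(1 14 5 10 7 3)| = 11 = |(0 9 12 11 10 7 3 1 8 14 5)|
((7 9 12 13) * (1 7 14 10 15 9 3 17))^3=((1 7 3 17)(9 12 13 14 10 15))^3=(1 17 3 7)(9 14)(10 12)(13 15)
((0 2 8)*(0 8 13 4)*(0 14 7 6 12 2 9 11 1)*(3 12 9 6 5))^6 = (0 6 9 11 1)(2 3 7 4)(5 14 13 12)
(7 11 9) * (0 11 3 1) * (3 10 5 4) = (0 11 9 7 10 5 4 3 1) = [11, 0, 2, 1, 3, 4, 6, 10, 8, 7, 5, 9]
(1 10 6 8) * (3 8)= [0, 10, 2, 8, 4, 5, 3, 7, 1, 9, 6]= (1 10 6 3 8)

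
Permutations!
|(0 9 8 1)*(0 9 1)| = 4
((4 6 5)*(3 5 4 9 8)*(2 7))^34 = (3 9)(5 8)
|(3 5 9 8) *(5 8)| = |(3 8)(5 9)| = 2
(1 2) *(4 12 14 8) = (1 2)(4 12 14 8) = [0, 2, 1, 3, 12, 5, 6, 7, 4, 9, 10, 11, 14, 13, 8]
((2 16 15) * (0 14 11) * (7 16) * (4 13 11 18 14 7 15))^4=(18)(0 13 16)(4 7 11)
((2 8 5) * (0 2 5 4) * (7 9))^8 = (9)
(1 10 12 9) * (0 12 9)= (0 12)(1 10 9)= [12, 10, 2, 3, 4, 5, 6, 7, 8, 1, 9, 11, 0]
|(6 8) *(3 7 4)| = 6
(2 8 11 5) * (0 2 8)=(0 2)(5 8 11)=[2, 1, 0, 3, 4, 8, 6, 7, 11, 9, 10, 5]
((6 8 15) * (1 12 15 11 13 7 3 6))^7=((1 12 15)(3 6 8 11 13 7))^7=(1 12 15)(3 6 8 11 13 7)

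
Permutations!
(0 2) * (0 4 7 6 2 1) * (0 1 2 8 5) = (0 2 4 7 6 8 5) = [2, 1, 4, 3, 7, 0, 8, 6, 5]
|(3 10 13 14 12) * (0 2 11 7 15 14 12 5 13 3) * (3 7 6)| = |(0 2 11 6 3 10 7 15 14 5 13 12)| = 12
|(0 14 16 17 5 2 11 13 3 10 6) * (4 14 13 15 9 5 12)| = 5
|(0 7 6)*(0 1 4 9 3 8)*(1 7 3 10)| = 12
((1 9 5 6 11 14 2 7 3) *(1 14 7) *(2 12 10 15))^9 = ((1 9 5 6 11 7 3 14 12 10 15 2))^9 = (1 10 3 6)(2 12 7 5)(9 15 14 11)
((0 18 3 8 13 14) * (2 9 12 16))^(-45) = ((0 18 3 8 13 14)(2 9 12 16))^(-45) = (0 8)(2 16 12 9)(3 14)(13 18)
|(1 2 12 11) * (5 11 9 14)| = |(1 2 12 9 14 5 11)| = 7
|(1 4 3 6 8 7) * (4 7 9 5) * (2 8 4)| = |(1 7)(2 8 9 5)(3 6 4)| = 12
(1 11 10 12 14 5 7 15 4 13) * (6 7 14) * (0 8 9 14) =(0 8 9 14 5)(1 11 10 12 6 7 15 4 13) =[8, 11, 2, 3, 13, 0, 7, 15, 9, 14, 12, 10, 6, 1, 5, 4]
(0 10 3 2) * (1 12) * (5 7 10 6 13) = [6, 12, 0, 2, 4, 7, 13, 10, 8, 9, 3, 11, 1, 5] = (0 6 13 5 7 10 3 2)(1 12)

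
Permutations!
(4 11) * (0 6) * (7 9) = (0 6)(4 11)(7 9) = [6, 1, 2, 3, 11, 5, 0, 9, 8, 7, 10, 4]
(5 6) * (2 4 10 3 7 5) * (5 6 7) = [0, 1, 4, 5, 10, 7, 2, 6, 8, 9, 3] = (2 4 10 3 5 7 6)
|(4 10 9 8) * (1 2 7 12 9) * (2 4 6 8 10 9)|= |(1 4 9 10)(2 7 12)(6 8)|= 12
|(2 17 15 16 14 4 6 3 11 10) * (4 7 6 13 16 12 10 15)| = |(2 17 4 13 16 14 7 6 3 11 15 12 10)| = 13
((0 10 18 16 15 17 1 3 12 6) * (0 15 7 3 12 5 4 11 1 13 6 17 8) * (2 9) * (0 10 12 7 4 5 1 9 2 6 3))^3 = (0 13 7 17 1 12 3)(4 6 10)(8 16 9)(11 15 18)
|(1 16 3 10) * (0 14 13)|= |(0 14 13)(1 16 3 10)|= 12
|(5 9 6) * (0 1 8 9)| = |(0 1 8 9 6 5)| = 6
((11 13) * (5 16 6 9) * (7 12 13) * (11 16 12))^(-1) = (5 9 6 16 13 12)(7 11)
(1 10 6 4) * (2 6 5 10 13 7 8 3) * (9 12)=(1 13 7 8 3 2 6 4)(5 10)(9 12)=[0, 13, 6, 2, 1, 10, 4, 8, 3, 12, 5, 11, 9, 7]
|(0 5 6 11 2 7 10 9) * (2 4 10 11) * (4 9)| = 14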